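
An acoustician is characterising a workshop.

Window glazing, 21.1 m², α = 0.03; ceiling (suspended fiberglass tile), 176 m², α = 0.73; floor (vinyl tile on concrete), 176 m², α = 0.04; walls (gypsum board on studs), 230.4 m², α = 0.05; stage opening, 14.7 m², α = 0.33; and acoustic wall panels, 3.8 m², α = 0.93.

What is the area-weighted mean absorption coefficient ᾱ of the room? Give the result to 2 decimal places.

Total surface area S = 622.0 m².
Weighted sum Σ Sα = 156.058.
ᾱ = 156.058 / 622.0 = 0.25.

0.25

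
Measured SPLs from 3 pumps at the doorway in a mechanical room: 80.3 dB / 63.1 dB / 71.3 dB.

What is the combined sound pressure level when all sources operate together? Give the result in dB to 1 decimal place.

Converting to relative power and adding: 10^(80.3/10) + 10^(63.1/10) + 10^(71.3/10) = 1.227e+08.
Back to dB: 10·log₁₀ Σ = 80.9 dB.

80.9 dB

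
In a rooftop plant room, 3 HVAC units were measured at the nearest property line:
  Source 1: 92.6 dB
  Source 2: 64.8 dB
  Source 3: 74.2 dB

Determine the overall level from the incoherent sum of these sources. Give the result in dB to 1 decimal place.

Σ 10^(Lᵢ/10) = 1.849e+09.
L_total = 10·log₁₀(1.849e+09) = 92.7 dB.

92.7 dB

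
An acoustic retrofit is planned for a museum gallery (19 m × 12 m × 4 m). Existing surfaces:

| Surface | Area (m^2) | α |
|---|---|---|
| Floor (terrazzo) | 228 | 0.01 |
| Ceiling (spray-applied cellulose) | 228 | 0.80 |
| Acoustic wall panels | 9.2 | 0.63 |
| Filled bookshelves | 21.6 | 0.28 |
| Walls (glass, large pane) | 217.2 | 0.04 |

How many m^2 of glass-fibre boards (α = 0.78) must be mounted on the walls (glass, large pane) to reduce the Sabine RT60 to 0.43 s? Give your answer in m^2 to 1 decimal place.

184.1

A₁ = Σ Sᵢαᵢ = 228*0.01 + 228*0.80 + 9.2*0.63 + 21.6*0.28 + 217.2*0.04 = 205.212 sabins.
V = 912 m³. Target absorption A₂ = 0.161 × 912 / 0.43 = 341.470 sabins.
Absorption to add: 341.470 − 205.212 = 136.258 sabins.
Each m^2 of panel replacing the walls (glass, large pane) adds (0.78 − 0.04) = 0.74 sabins.
Panel area = 136.258 / 0.74 = 184.1 m^2.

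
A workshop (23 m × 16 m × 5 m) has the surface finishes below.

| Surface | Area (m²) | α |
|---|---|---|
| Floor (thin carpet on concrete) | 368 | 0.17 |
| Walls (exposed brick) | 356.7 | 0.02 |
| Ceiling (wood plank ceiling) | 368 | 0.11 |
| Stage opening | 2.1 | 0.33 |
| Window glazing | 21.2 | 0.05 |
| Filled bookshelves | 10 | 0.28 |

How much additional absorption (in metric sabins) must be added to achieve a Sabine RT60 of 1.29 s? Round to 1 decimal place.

Total absorption A₁ = 368×0.17 + 356.7×0.02 + 368×0.11 + 2.1×0.33 + 21.2×0.05 + 10×0.28
  = 62.560 + 7.134 + 40.480 + 0.693 + 1.060 + 2.800 = 114.727 m² sabins.
Target A₂ = 0.161·1840/1.29 = 229.643 sabins (V = 1840 m³).
Additional absorption ΔA = 229.643 − 114.727 = 114.9 sabins.

114.9 sabins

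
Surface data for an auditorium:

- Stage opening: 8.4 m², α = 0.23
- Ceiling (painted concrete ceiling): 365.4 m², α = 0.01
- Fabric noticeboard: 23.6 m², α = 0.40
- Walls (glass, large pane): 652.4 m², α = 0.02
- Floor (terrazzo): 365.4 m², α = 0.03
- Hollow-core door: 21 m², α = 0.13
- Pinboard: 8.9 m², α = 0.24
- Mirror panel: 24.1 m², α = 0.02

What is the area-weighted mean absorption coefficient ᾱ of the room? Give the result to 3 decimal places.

Total surface area S = 1469.2 m².
Weighted sum Σ Sα = 44.384.
ᾱ = A/S = 0.030.

0.030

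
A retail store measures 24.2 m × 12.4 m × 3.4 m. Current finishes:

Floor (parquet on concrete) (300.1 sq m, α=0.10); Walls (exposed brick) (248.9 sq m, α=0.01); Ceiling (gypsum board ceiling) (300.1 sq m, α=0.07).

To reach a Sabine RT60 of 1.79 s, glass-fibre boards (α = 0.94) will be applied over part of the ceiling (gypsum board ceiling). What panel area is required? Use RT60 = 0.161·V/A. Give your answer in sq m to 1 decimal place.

A₁ = Σ Sᵢαᵢ = 300.1×0.10 + 248.9×0.01 + 300.1×0.07 = 53.506 sabins.
Required A₂ = 0.161·1020.272/1.79 = 91.767 sabins.
ΔA needed = 91.767 − 53.506 = 38.261 sabins.
Each sq m of panel replacing the ceiling (gypsum board ceiling) adds (0.94 − 0.07) = 0.87 sabins.
Panel area = 38.261 / 0.87 = 44.0 sq m.

44.0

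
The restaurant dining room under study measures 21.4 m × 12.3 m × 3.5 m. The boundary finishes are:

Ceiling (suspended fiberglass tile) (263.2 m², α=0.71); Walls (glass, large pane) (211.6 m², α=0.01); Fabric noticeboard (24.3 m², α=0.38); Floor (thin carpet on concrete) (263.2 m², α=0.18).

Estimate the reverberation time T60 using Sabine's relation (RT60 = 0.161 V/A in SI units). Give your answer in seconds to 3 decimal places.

0.604 s

Summing Sᵢαᵢ: 186.872 + 2.116 + 9.234 + 47.376 → A = 245.598 sabins.
Room volume: 921.27 m³.
Sabine: RT60 = 0.161 × 921.27 / 245.598 = 0.604 s.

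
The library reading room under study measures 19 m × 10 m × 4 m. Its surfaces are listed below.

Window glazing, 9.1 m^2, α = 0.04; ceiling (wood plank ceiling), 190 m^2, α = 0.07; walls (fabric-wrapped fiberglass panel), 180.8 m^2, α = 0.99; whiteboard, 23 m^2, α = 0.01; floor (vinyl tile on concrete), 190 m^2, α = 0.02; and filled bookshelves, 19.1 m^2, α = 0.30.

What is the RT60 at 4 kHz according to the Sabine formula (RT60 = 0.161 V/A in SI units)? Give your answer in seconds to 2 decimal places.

A = Σ Sᵢαᵢ = 9.1·0.04 + 190·0.07 + 180.8·0.99 + 23·0.01 + 190·0.02 + 19.1·0.30 = 202.416 sabins.
V = 19·10·4 = 760 m³.
RT60 = 0.161 · V / A = 0.161 × 760 / 202.416 = 0.60 s.

0.60 sec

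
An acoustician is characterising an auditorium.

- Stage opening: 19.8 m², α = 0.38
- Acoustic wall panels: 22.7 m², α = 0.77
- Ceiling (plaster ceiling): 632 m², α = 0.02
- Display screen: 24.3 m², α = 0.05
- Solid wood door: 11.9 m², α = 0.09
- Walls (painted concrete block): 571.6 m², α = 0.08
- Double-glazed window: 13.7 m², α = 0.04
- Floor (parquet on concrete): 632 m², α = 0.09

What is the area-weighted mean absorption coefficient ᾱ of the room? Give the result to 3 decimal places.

S = Σ Sᵢ = 19.8 + 22.7 + 632 + 24.3 + 11.9 + 571.6 + 13.7 + 632 = 1928.0 m².
Weighted sum Σ Sα = 143.085.
ᾱ = A/S = 0.074.

0.074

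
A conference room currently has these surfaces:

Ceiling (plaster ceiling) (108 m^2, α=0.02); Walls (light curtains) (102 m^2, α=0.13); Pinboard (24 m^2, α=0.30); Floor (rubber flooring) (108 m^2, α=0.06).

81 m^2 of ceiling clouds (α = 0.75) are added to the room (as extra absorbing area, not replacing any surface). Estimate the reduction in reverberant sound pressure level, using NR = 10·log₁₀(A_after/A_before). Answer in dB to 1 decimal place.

4.9 dB

Total absorption A_before = 108·0.02 + 102·0.13 + 24·0.30 + 108·0.06
  = 2.160 + 13.260 + 7.200 + 6.480 = 29.100 m^2 sabins.
Added absorption = 81 × 0.75 = 60.750 sabins.
A_after = 29.100 + 60.750 = 89.850 sabins.
Reduction = 10 log₁₀(A_after/A_before) = 10 log₁₀(3.0876) = 4.9 dB.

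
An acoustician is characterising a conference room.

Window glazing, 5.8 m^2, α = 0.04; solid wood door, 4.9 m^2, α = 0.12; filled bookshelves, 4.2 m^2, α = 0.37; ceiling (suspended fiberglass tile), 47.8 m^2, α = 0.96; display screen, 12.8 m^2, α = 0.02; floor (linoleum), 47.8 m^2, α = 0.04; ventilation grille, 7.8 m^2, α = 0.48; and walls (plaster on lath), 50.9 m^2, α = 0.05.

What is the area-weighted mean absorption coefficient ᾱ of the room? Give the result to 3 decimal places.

0.312

S = Σ Sᵢ = 5.8 + 4.9 + 4.2 + 47.8 + 12.8 + 47.8 + 7.8 + 50.9 = 182.0 m^2.
Weighted sum Σ Sα = 56.719.
ᾱ = A/S = 0.312.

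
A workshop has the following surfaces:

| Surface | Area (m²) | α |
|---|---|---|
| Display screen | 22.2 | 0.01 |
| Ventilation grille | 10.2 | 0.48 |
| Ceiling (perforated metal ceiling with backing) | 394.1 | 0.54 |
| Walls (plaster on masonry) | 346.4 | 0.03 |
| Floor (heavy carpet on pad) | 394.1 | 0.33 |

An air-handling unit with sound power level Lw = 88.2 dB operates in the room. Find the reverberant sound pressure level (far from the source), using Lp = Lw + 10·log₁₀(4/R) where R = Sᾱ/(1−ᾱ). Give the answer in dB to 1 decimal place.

67.1 dB

Σ(Sᵢαᵢ) = 22.2·0.01 + 10.2·0.48 + 394.1·0.54 + 346.4·0.03 + 394.1·0.33 = 358.377; total area S = 1167.0 m².
ᾱ = 358.377/1167.0 = 0.3071; R = Sᾱ/(1−ᾱ) = 358.377/(1−0.3071) = 517.213 m².
Lp = Lw + 10 log₁₀(4/R) = 88.2 -21.12 = 67.1 dB.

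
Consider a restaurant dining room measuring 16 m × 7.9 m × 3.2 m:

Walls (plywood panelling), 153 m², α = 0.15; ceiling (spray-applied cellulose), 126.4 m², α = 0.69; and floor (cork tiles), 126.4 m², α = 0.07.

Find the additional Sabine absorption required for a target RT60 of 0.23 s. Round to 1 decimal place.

Equivalent absorption area: A₁ = 153*0.15 + 126.4*0.69 + 126.4*0.07 = 119.014 m².
V = 404.48 m³. Required absorption A₂ = 0.161 × 404.48 / 0.23 = 283.136 sabins.
ΔA = A₂ − A₁ = 283.136 − 119.014 = 164.1 sabins.

164.1 sabins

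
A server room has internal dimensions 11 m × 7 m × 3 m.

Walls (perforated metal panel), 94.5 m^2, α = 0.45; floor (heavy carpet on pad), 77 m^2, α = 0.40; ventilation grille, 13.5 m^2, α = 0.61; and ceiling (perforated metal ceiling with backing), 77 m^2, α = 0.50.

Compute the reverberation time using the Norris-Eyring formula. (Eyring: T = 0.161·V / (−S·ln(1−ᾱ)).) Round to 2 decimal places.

0.23 sec

Total surface area S = 94.5 + 77 + 13.5 + 77 = 262.0 m^2.
Absorption A = 94.5×0.45 + 77×0.40 + 13.5×0.61 + 77×0.50 = 120.060 sabins.
ᾱ = 120.060 / 262.0 = 0.4582.
−S·ln(1−ᾱ) = −262.0 × ln(1 − 0.4582) = 160.569.
V = 11 × 7 × 3 = 231 m³.
T = 0.161·V/[−S·ln(1−ᾱ)] = 0.161·231/160.569 = 0.23 s.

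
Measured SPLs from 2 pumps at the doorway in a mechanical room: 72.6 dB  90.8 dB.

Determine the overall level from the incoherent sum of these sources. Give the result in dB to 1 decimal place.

90.9 dB

Sum in the linear (power) domain: Σ 10^(Lᵢ/10) = 10^(72.6/10) + 10^(90.8/10) = 1.22e+09.
L_total = 10·log₁₀(1.22e+09) = 90.9 dB.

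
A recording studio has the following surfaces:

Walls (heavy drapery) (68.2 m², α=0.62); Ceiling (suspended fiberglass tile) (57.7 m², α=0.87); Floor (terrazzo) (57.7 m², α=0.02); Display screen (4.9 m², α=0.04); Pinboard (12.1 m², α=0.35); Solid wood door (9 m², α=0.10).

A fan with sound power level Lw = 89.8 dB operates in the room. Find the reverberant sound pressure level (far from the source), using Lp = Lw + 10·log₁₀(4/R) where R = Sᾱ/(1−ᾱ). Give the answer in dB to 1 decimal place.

73.1 dB

Σ(Sᵢαᵢ) = 68.2·0.62 + 57.7·0.87 + 57.7·0.02 + 4.9·0.04 + 12.1·0.35 + 9·0.10 = 98.968; total area S = 209.6 m².
ᾱ = 0.4722, so room constant R = A/(1−ᾱ) = 187.510 m².
Lp = Lw + 10 log₁₀(4/R) = 89.8 -16.71 = 73.1 dB.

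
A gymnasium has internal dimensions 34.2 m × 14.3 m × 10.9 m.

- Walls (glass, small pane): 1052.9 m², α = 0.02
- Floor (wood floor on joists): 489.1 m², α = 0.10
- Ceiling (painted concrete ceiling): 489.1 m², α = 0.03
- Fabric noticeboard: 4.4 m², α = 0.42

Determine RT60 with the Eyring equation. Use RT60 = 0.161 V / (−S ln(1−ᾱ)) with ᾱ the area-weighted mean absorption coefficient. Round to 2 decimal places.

9.71 sec

Total surface area S = 1052.9 + 489.1 + 489.1 + 4.4 = 2035.5 m².
Σ(Sᵢαᵢ) = 1052.9×0.02 + 489.1×0.10 + 489.1×0.03 + 4.4×0.42 = 86.489.
ᾱ = 86.489 / 2035.5 = 0.0425.
−S·ln(1−ᾱ) = −2035.5 × ln(1 − 0.0425) = 88.401.
V = 34.2 × 14.3 × 10.9 = 5330.754 m³.
RT60 = 0.161 × 5330.754 / 88.401 = 9.71 s.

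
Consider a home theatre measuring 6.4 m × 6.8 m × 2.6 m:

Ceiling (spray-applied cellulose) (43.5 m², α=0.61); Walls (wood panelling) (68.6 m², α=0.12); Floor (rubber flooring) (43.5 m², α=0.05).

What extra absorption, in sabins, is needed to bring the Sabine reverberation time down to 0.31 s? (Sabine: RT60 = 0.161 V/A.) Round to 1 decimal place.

21.8 sabins

Equivalent absorption area: A₁ = 43.5*0.61 + 68.6*0.12 + 43.5*0.05 = 36.942 m².
For T = 0.31 s, need A₂ = 0.161·V/T = 0.161·113.152/0.31 = 58.766 sabins.
ΔA = A₂ − A₁ = 58.766 − 36.942 = 21.8 sabins.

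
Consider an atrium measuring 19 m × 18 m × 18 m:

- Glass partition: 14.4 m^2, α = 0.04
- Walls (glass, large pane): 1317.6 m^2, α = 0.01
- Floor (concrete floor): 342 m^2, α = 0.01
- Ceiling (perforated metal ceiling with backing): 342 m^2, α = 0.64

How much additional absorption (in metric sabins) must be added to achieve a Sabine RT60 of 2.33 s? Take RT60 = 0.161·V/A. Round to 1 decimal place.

Total absorption A₁ = 14.4*0.04 + 1317.6*0.01 + 342*0.01 + 342*0.64
  = 0.576 + 13.176 + 3.420 + 218.880 = 236.052 m^2 sabins.
For T = 2.33 s, need A₂ = 0.161·V/T = 0.161·6156/2.33 = 425.372 sabins.
Shortfall: 425.372 − 236.052 = 189.3 sabins.

189.3 sabins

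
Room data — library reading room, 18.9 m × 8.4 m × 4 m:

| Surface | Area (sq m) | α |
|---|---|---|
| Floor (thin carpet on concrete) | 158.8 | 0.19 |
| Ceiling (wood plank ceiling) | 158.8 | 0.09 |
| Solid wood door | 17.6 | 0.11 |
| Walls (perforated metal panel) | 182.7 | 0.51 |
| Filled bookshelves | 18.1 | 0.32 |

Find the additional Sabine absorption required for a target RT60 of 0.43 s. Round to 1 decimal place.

92.4 sabins

Total absorption A₁ = 158.8*0.19 + 158.8*0.09 + 17.6*0.11 + 182.7*0.51 + 18.1*0.32
  = 30.172 + 14.292 + 1.936 + 93.177 + 5.792 = 145.369 sq m sabins.
V = 635.04 m³. Required absorption A₂ = 0.161 × 635.04 / 0.43 = 237.771 sabins.
ΔA = A₂ − A₁ = 237.771 − 145.369 = 92.4 sabins.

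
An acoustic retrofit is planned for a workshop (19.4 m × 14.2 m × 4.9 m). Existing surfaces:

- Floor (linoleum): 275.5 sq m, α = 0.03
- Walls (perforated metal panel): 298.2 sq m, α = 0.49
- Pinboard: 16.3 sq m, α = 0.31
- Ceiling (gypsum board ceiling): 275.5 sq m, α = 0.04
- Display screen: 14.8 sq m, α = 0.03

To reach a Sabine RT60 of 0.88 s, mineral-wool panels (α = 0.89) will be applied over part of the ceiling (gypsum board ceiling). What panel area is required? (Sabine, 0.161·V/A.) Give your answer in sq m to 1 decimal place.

89.5

A₁ = Σ Sᵢαᵢ = 275.5·0.03 + 298.2·0.49 + 16.3·0.31 + 275.5·0.04 + 14.8·0.03 = 170.900 sabins.
V = 1349.852 m³. Target absorption A₂ = 0.161 × 1349.852 / 0.88 = 246.962 sabins.
Absorption to add: 246.962 − 170.900 = 76.062 sabins.
Net gain per sq m: Δα = 0.89 − 0.04 = 0.85.
Panel area = 76.062 / 0.85 = 89.5 sq m.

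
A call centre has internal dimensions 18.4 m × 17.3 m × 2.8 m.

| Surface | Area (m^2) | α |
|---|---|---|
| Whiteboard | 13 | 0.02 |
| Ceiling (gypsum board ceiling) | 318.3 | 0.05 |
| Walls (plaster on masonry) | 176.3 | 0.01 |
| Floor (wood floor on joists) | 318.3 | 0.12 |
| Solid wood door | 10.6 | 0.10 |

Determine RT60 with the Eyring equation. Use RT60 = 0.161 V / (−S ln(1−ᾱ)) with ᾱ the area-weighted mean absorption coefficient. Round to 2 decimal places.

2.42 sec

Total surface area S = 13 + 318.3 + 176.3 + 318.3 + 10.6 = 836.5 m^2.
Σ(Sᵢαᵢ) = 13×0.02 + 318.3×0.05 + 176.3×0.01 + 318.3×0.12 + 10.6×0.10 = 57.194.
Mean coefficient ᾱ = A/S = 0.0684.
−S·ln(1−ᾱ) = −836.5 × ln(1 − 0.0684) = 59.267.
V = 18.4 × 17.3 × 2.8 = 891.296 m³.
RT60 = 0.161 × 891.296 / 59.267 = 2.42 s.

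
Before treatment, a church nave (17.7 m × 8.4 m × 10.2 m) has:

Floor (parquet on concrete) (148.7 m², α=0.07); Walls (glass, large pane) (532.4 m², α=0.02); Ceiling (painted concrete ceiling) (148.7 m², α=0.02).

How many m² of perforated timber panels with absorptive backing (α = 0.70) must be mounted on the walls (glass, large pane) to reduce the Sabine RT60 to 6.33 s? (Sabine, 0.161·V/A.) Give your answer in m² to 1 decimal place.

21.4

A₁ = Σ Sᵢαᵢ = 148.7×0.07 + 532.4×0.02 + 148.7×0.02 = 24.031 sabins.
V = 1516.536 m³. Target absorption A₂ = 0.161 × 1516.536 / 6.33 = 38.572 sabins.
Absorption to add: 38.572 − 24.031 = 14.541 sabins.
Net gain per m²: Δα = 0.70 − 0.02 = 0.68.
Area = ΔA/Δα = 14.541/0.68 = 21.4 m².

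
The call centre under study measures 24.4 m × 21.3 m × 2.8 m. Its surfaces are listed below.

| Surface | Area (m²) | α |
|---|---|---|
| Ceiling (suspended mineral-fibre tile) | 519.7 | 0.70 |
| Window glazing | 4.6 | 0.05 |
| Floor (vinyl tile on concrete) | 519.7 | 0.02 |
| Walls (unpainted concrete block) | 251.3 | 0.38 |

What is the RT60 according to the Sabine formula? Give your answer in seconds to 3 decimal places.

0.499 sec

Summing Sᵢαᵢ: 363.790 + 0.230 + 10.394 + 95.494 → A = 469.908 sabins.
V = 24.4·21.3·2.8 = 1455.216 m³.
T = 0.161 V/A = 0.161·1455.216/469.908 = 0.499 s.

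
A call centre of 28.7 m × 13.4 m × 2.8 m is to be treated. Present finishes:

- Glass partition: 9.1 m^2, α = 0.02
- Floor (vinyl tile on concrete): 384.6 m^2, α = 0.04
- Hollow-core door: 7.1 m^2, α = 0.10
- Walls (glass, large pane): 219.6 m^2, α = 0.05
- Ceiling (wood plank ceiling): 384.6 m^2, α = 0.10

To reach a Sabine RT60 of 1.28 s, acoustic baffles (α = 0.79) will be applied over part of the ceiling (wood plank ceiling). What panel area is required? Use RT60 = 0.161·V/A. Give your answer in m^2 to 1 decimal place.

A₁ = Σ Sᵢαᵢ = 9.1·0.02 + 384.6·0.04 + 7.1·0.10 + 219.6·0.05 + 384.6·0.10 = 65.716 sabins.
Required A₂ = 0.161·1076.824/1.28 = 135.444 sabins.
ΔA needed = 135.444 − 65.716 = 69.728 sabins.
Net gain per m^2: Δα = 0.79 − 0.10 = 0.69.
Panel area = 69.728 / 0.69 = 101.1 m^2.

101.1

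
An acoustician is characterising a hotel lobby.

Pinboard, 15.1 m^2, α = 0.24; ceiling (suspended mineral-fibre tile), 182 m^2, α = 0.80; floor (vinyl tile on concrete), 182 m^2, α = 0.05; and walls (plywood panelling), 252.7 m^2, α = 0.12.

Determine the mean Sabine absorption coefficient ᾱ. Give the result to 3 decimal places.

0.299

Total surface area S = 631.8 m^2.
A = 15.1·0.24 + 182·0.80 + 182·0.05 + 252.7·0.12 = 188.648 sabins.
ᾱ = 188.648 / 631.8 = 0.299.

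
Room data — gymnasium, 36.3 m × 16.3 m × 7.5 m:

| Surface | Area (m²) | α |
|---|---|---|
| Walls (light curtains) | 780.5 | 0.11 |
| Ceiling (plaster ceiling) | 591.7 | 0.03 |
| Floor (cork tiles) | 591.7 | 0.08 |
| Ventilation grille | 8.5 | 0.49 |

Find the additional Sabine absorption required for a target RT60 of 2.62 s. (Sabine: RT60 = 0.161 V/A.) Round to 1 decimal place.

Summing Sᵢαᵢ: 85.855 + 17.751 + 47.336 + 4.165 → A₁ = 155.107 sabins.
For T = 2.62 s, need A₂ = 0.161·V/T = 0.161·4437.675/2.62 = 272.697 sabins.
ΔA = A₂ − A₁ = 272.697 − 155.107 = 117.6 sabins.

117.6 sabins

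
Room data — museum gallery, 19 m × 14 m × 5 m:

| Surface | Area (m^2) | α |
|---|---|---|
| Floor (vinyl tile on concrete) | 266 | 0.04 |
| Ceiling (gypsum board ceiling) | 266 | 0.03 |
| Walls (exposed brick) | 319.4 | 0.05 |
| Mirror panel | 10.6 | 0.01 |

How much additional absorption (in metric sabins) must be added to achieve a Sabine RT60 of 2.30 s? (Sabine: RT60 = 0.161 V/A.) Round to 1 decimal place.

Total absorption A₁ = 266*0.04 + 266*0.03 + 319.4*0.05 + 10.6*0.01
  = 10.640 + 7.980 + 15.970 + 0.106 = 34.696 m^2 sabins.
Target A₂ = 0.161·1330/2.30 = 93.100 sabins (V = 1330 m³).
Additional absorption ΔA = 93.100 − 34.696 = 58.4 sabins.

58.4 sabins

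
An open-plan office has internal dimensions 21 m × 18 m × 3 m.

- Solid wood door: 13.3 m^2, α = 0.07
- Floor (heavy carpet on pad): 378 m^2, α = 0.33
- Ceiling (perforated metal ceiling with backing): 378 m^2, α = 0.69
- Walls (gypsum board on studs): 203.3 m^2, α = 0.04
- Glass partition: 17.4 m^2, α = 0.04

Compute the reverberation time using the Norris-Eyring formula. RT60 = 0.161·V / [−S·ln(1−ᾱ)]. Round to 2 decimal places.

Total surface area S = 13.3 + 378 + 378 + 203.3 + 17.4 = 990.0 m^2.
Σ(Sᵢαᵢ) = 13.3·0.07 + 378·0.33 + 378·0.69 + 203.3·0.04 + 17.4·0.04 = 395.319.
Mean coefficient ᾱ = A/S = 0.3993.
−S·ln(1−ᾱ) = −990.0 × ln(1 − 0.3993) = 504.563.
V = 21 × 18 × 3 = 1134 m³.
T = 0.161·V/[−S·ln(1−ᾱ)] = 0.161·1134/504.563 = 0.36 s.

0.36 seconds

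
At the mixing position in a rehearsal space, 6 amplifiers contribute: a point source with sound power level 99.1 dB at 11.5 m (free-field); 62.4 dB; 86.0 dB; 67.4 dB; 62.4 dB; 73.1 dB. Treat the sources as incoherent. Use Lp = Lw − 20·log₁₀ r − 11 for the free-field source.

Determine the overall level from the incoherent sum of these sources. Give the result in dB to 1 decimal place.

Source at 11.5 m: Lp = 99.1 − 20·log₁₀(11.5) − 11 = 66.9 dB.
Σ 10^(Lᵢ/10) = 4.324e+08.
L_total = 10·log₁₀(4.324e+08) = 86.4 dB.

86.4 dB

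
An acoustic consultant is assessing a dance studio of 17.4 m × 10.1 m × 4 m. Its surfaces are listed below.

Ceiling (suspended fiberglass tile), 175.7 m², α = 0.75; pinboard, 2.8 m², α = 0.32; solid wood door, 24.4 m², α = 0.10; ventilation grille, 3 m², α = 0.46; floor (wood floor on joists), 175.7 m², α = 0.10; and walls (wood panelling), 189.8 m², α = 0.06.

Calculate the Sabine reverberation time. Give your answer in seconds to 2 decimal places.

0.68 sec

Total absorption A = 175.7*0.75 + 2.8*0.32 + 24.4*0.10 + 3*0.46 + 175.7*0.10 + 189.8*0.06
  = 131.775 + 0.896 + 2.440 + 1.380 + 17.570 + 11.388 = 165.449 m² sabins.
Room volume: 702.96 m³.
T = 0.161 V/A = 0.161·702.96/165.449 = 0.68 s.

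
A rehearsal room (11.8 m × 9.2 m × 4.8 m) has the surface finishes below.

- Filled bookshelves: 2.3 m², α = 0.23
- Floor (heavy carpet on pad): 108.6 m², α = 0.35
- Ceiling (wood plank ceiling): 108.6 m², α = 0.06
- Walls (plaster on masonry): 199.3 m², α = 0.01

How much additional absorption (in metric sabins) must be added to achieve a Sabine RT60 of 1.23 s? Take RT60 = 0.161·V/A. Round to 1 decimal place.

21.2 sabins

Total absorption A₁ = 2.3*0.23 + 108.6*0.35 + 108.6*0.06 + 199.3*0.01
  = 0.529 + 38.010 + 6.516 + 1.993 = 47.048 m² sabins.
Target A₂ = 0.161·521.088/1.23 = 68.207 sabins (V = 521.088 m³).
Shortfall: 68.207 − 47.048 = 21.2 sabins.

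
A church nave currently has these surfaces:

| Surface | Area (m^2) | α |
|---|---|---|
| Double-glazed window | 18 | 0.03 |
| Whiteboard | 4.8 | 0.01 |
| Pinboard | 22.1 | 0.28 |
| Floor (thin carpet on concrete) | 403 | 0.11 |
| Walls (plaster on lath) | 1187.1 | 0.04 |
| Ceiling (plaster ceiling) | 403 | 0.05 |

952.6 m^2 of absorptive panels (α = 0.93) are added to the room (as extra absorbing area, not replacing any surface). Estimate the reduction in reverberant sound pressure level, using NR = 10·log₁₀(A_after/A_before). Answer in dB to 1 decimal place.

9.3 dB

Total absorption A_before = 18*0.03 + 4.8*0.01 + 22.1*0.28 + 403*0.11 + 1187.1*0.04 + 403*0.05
  = 0.540 + 0.048 + 6.188 + 44.330 + 47.484 + 20.150 = 118.740 m^2 sabins.
Treatment contributes 952.6·0.93 = 885.918 sabins.
A_after = 118.740 + 885.918 = 1004.658 sabins.
Reduction = 10 log₁₀(A_after/A_before) = 10 log₁₀(8.4610) = 9.3 dB.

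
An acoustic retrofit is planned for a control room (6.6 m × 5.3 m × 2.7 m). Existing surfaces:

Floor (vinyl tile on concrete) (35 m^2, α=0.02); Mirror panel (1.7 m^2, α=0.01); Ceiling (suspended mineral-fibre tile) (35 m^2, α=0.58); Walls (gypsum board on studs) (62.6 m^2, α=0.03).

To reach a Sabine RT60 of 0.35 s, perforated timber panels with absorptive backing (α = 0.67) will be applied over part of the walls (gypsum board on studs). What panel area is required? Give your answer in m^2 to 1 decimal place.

A₁ = Σ Sᵢαᵢ = 35·0.02 + 1.7·0.01 + 35·0.58 + 62.6·0.03 = 22.895 sabins.
V = 94.446 m³. Target absorption A₂ = 0.161 × 94.446 / 0.35 = 43.445 sabins.
ΔA needed = 43.445 − 22.895 = 20.550 sabins.
Each m^2 of panel replacing the walls (gypsum board on studs) adds (0.67 − 0.03) = 0.64 sabins.
Panel area = 20.550 / 0.64 = 32.1 m^2.

32.1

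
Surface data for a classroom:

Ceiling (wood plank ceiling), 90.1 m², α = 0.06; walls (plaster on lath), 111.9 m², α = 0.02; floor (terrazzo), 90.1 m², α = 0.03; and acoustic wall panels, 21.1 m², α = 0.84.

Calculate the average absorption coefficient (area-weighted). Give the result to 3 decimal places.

S = Σ Sᵢ = 90.1 + 111.9 + 90.1 + 21.1 = 313.2 m².
Σ(Sᵢαᵢ) = 90.1·0.06 + 111.9·0.02 + 90.1·0.03 + 21.1·0.84 = 28.071.
ᾱ = A/S = 0.090.

0.090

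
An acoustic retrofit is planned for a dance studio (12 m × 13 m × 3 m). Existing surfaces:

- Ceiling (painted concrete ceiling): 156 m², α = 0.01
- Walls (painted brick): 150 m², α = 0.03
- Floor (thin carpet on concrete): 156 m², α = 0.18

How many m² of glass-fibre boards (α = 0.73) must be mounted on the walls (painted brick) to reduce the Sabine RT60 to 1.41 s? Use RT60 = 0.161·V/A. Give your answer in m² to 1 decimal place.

27.6

A₁ = Σ Sᵢαᵢ = 156·0.01 + 150·0.03 + 156·0.18 = 34.140 sabins.
Required A₂ = 0.161·468/1.41 = 53.438 sabins.
Absorption to add: 53.438 − 34.140 = 19.298 sabins.
Net gain per m²: Δα = 0.73 − 0.03 = 0.70.
Area = ΔA/Δα = 19.298/0.70 = 27.6 m².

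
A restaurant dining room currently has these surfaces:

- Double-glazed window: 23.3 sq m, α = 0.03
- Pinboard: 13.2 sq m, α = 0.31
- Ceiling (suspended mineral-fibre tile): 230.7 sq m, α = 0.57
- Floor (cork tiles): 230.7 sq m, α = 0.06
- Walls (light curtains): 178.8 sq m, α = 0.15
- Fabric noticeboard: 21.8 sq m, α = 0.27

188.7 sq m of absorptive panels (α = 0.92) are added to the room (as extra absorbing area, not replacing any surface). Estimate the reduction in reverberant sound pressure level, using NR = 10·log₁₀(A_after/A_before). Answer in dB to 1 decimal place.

2.9 dB

Equivalent absorption area: A_before = 23.3·0.03 + 13.2·0.31 + 230.7·0.57 + 230.7·0.06 + 178.8·0.15 + 21.8·0.27 = 182.838 sq m.
Treatment contributes 188.7·0.92 = 173.604 sabins.
A_after = 182.838 + 173.604 = 356.442 sabins.
NR = 10·log₁₀(356.442/182.838) = 2.9 dB.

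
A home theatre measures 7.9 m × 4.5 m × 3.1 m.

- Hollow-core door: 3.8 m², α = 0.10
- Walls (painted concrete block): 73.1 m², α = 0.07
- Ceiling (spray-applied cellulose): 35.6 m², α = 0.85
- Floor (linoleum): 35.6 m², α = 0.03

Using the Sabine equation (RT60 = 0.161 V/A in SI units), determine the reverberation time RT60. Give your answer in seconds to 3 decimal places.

Total absorption A = 3.8*0.10 + 73.1*0.07 + 35.6*0.85 + 35.6*0.03
  = 0.380 + 5.117 + 30.260 + 1.068 = 36.825 m² sabins.
V = 7.9·4.5·3.1 = 110.205 m³.
Sabine: RT60 = 0.161 × 110.205 / 36.825 = 0.482 s.

0.482 seconds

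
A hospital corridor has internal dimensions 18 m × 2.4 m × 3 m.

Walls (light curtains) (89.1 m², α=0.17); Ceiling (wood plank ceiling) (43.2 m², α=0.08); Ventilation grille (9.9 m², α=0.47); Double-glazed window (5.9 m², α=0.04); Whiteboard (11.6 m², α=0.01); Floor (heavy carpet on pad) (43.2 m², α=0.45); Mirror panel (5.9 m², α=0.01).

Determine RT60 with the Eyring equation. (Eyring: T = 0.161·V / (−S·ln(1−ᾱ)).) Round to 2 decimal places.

Total surface area S = 89.1 + 43.2 + 9.9 + 5.9 + 11.6 + 43.2 + 5.9 = 208.8 m².
Σ(Sᵢαᵢ) = 89.1×0.17 + 43.2×0.08 + 9.9×0.47 + 5.9×0.04 + 11.6×0.01 + 43.2×0.45 + 5.9×0.01 = 43.107.
Mean coefficient ᾱ = A/S = 0.2065.
Eyring denominator: −S ln(1−ᾱ) = 48.296.
V = 18 × 2.4 × 3 = 129.6 m³.
T = 0.161·V/[−S·ln(1−ᾱ)] = 0.161·129.6/48.296 = 0.43 s.

0.43 seconds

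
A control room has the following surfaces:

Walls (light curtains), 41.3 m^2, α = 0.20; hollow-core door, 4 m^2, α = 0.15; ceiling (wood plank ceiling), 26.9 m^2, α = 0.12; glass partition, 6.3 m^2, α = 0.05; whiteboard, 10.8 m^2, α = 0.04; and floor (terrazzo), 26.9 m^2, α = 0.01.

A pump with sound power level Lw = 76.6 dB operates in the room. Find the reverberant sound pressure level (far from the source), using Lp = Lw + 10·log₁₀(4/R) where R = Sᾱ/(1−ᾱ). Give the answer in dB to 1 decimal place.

70.9 dB

Σ(Sᵢαᵢ) = 41.3×0.20 + 4×0.15 + 26.9×0.12 + 6.3×0.05 + 10.8×0.04 + 26.9×0.01 = 13.104; total area S = 116.2 m^2.
ᾱ = 0.1128, so room constant R = A/(1−ᾱ) = 14.770 m^2.
Lp = 76.6 + 10·log₁₀(4/14.770) = 76.6 + (-5.67) = 70.9 dB.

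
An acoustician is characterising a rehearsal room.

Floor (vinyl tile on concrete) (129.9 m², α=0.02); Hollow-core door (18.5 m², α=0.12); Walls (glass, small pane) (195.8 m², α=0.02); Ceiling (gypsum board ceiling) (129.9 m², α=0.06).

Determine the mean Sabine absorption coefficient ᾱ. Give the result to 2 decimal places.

Total surface area S = 474.1 m².
Weighted sum Σ Sα = 16.528.
ᾱ = A/S = 0.03.

0.03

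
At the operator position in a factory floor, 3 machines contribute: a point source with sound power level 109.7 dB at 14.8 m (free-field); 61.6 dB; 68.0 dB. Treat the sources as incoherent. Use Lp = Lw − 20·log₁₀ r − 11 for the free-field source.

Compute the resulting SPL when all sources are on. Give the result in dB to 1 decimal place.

76.2 dB

Source at 14.8 m: Lp = 109.7 − 20·log₁₀(14.8) − 11 = 75.3 dB.
Sum in the linear (power) domain: Σ 10^(Lᵢ/10) = 10^(75.3/10) + 10^(61.6/10) + 10^(68.0/10) = 4.164e+07.
Combined level = 10 log₁₀(4.164e+07) = 76.2 dB.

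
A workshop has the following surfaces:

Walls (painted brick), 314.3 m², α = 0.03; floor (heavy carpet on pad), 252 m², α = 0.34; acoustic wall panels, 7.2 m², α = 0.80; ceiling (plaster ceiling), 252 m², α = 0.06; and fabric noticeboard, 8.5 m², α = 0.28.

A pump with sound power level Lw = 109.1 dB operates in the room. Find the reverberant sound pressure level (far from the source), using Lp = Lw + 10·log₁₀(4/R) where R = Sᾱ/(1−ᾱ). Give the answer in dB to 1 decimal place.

Σ(Sᵢαᵢ) = 314.3·0.03 + 252·0.34 + 7.2·0.80 + 252·0.06 + 8.5·0.28 = 118.369; total area S = 834.0 m².
ᾱ = 0.1419, so room constant R = A/(1−ᾱ) = 137.943 m².
Lp = Lw + 10 log₁₀(4/R) = 109.1 -15.38 = 93.7 dB.

93.7 dB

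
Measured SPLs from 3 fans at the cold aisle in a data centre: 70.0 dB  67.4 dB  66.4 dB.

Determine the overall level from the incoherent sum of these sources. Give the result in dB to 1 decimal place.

73.0 dB

Converting to relative power and adding: 10^(70.0/10) + 10^(67.4/10) + 10^(66.4/10) = 1.986e+07.
Combined level = 10 log₁₀(1.986e+07) = 73.0 dB.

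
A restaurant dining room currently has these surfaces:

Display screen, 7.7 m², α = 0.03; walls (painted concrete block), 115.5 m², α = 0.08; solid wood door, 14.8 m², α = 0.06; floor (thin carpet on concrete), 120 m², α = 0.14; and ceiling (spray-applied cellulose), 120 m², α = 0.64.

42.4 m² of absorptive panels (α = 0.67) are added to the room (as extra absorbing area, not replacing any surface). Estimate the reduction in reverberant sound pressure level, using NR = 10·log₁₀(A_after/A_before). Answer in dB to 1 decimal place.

1.0 dB

Equivalent absorption area: A_before = 7.7*0.03 + 115.5*0.08 + 14.8*0.06 + 120*0.14 + 120*0.64 = 103.959 m².
Added absorption = 42.4 × 0.67 = 28.408 sabins.
New total A_after = 132.367 sabins.
NR = 10·log₁₀(132.367/103.959) = 1.0 dB.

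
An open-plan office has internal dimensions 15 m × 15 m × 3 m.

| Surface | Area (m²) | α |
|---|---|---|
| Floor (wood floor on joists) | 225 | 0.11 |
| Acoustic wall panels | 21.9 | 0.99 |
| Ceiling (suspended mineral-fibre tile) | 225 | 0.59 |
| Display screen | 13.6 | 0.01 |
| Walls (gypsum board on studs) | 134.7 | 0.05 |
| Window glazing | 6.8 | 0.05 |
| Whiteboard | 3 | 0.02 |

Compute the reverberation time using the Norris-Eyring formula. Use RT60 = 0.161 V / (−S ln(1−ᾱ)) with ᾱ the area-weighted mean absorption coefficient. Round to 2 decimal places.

0.49 s

S = Σ Sᵢ = 630.0 m².
Σ(Sᵢαᵢ) = 225·0.11 + 21.9·0.99 + 225·0.59 + 13.6·0.01 + 134.7·0.05 + 6.8·0.05 + 3·0.02 = 186.452.
ᾱ = 186.452 / 630.0 = 0.2960.
Eyring denominator: −S ln(1−ᾱ) = 221.115.
V = 15 × 15 × 3 = 675 m³.
T = 0.161·V/[−S·ln(1−ᾱ)] = 0.161·675/221.115 = 0.49 s.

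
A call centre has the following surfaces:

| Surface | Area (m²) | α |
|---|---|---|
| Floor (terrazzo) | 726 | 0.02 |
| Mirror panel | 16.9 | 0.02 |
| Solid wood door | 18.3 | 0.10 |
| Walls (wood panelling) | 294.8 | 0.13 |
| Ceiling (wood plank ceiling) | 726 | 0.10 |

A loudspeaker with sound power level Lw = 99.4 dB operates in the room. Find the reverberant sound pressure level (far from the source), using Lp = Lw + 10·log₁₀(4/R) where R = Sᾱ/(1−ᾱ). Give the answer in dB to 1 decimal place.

84.0 dB

A = 127.612 sabins; S = 1782.0 m².
ᾱ = 0.0716, so room constant R = A/(1−ᾱ) = 137.454 m².
Lp = Lw + 10 log₁₀(4/R) = 99.4 -15.36 = 84.0 dB.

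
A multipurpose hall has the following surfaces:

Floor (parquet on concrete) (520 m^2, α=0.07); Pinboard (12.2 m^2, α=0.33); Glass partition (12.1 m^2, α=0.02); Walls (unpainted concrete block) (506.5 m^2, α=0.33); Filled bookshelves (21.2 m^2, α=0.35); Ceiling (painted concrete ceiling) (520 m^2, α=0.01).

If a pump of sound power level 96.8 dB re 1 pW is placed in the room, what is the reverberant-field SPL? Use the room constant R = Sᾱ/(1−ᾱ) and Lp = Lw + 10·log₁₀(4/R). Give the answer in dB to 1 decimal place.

Σ(Sᵢαᵢ) = 520·0.07 + 12.2·0.33 + 12.1·0.02 + 506.5·0.33 + 21.2·0.35 + 520·0.01 = 220.433; total area S = 1592.0 m^2.
ᾱ = 0.1385, so room constant R = A/(1−ᾱ) = 255.871 m^2.
Lp = Lw + 10 log₁₀(4/R) = 96.8 -18.06 = 78.7 dB.

78.7 dB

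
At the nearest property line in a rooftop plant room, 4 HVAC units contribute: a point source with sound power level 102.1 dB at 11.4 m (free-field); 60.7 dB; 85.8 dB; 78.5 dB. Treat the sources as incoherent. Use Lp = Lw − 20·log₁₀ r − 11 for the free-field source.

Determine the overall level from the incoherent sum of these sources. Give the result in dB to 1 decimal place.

86.6 dB

Source at 11.4 m: Lp = 102.1 − 20·log₁₀(11.4) − 11 = 70.0 dB.
Converting to relative power and adding: 10^(70.0/10) + 10^(60.7/10) + 10^(85.8/10) + 10^(78.5/10) = 4.622e+08.
Back to dB: 10·log₁₀ Σ = 86.6 dB.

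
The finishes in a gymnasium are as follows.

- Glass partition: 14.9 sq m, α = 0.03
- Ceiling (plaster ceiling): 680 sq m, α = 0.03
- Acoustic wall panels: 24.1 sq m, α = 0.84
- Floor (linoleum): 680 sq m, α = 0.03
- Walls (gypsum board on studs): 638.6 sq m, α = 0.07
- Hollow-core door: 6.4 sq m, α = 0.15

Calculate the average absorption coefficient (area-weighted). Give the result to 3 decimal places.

0.052

S = Σ Sᵢ = 14.9 + 680 + 24.1 + 680 + 638.6 + 6.4 = 2044.0 sq m.
Weighted sum Σ Sα = 107.153.
ᾱ = 107.153 / 2044.0 = 0.052.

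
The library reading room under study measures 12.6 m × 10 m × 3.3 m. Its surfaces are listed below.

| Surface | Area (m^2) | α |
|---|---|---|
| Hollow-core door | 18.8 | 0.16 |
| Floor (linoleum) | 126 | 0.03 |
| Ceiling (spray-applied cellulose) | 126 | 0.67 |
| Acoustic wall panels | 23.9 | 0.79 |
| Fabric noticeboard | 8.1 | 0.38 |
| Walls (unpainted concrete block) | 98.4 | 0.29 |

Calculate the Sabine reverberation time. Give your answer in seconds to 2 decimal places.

Total absorption A = 18.8×0.16 + 126×0.03 + 126×0.67 + 23.9×0.79 + 8.1×0.38 + 98.4×0.29
  = 3.008 + 3.780 + 84.420 + 18.881 + 3.078 + 28.536 = 141.703 m^2 sabins.
Volume V = 12.6 × 10 × 3.3 = 415.8 m³.
RT60 = 0.161 · V / A = 0.161 × 415.8 / 141.703 = 0.47 s.

0.47 seconds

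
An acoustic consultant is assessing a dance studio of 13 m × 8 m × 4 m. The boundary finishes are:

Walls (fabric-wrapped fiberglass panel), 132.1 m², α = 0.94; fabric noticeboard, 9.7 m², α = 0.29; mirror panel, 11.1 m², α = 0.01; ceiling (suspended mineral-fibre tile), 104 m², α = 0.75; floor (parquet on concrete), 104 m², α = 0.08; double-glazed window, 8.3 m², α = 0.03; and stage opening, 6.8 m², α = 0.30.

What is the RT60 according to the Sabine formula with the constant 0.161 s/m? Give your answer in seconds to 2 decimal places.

Equivalent absorption area: A = 132.1*0.94 + 9.7*0.29 + 11.1*0.01 + 104*0.75 + 104*0.08 + 8.3*0.03 + 6.8*0.30 = 215.707 m².
V = 13·8·4 = 416 m³.
Sabine: RT60 = 0.161 × 416 / 215.707 = 0.31 s.

0.31 seconds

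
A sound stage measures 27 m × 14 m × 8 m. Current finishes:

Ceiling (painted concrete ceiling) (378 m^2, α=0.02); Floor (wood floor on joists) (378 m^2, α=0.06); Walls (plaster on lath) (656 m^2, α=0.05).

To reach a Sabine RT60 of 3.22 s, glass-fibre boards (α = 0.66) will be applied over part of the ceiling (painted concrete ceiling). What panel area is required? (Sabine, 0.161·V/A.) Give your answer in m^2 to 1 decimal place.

137.7

Equivalent absorption area: A₁ = 378×0.02 + 378×0.06 + 656×0.05 = 63.040 m^2.
V = 3024 m³. Target absorption A₂ = 0.161 × 3024 / 3.22 = 151.200 sabins.
ΔA needed = 151.200 − 63.040 = 88.160 sabins.
Each m^2 of panel replacing the ceiling (painted concrete ceiling) adds (0.66 − 0.02) = 0.64 sabins.
Area = ΔA/Δα = 88.160/0.64 = 137.7 m^2.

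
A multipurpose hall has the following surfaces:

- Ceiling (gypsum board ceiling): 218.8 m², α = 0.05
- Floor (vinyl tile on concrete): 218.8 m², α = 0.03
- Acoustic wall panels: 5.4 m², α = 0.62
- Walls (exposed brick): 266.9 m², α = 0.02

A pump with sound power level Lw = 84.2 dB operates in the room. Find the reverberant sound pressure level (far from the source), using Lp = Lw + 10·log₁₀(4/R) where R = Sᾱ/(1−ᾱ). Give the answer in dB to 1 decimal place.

75.9 dB

A = 26.190 sabins; S = 709.9 m².
ᾱ = 0.0369, so room constant R = A/(1−ᾱ) = 27.193 m².
Lp = 84.2 + 10·log₁₀(4/27.193) = 84.2 + (-8.32) = 75.9 dB.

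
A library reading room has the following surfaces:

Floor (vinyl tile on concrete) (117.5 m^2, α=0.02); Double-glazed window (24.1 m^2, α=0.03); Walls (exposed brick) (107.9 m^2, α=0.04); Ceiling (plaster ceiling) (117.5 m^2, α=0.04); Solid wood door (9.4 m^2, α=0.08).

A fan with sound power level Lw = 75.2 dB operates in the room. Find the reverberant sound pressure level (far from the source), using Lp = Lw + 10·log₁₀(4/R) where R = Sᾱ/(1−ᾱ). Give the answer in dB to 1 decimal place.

70.0 dB

Σ(Sᵢαᵢ) = 117.5·0.02 + 24.1·0.03 + 107.9·0.04 + 117.5·0.04 + 9.4·0.08 = 12.841; total area S = 376.4 m^2.
ᾱ = 12.841/376.4 = 0.0341; R = Sᾱ/(1−ᾱ) = 12.841/(1−0.0341) = 13.294 m^2.
Lp = Lw + 10 log₁₀(4/R) = 75.2 -5.22 = 70.0 dB.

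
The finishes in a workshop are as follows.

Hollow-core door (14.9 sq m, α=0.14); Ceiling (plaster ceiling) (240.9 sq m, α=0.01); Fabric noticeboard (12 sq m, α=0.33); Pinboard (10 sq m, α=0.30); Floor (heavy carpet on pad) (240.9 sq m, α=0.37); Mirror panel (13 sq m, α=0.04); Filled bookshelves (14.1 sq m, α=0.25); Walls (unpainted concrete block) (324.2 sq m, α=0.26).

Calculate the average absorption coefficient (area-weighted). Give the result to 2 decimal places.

Total surface area S = 870.0 sq m.
Σ(Sᵢαᵢ) = 14.9·0.14 + 240.9·0.01 + 12·0.33 + 10·0.30 + 240.9·0.37 + 13·0.04 + 14.1·0.25 + 324.2·0.26 = 188.925.
ᾱ = 188.925 / 870.0 = 0.22.

0.22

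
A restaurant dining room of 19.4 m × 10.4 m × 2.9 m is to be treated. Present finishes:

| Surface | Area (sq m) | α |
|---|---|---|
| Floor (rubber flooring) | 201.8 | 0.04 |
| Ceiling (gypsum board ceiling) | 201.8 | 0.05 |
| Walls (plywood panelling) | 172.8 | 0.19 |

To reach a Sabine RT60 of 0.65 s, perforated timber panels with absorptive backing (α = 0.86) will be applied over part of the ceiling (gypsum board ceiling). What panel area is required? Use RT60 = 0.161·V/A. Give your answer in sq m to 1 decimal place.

116.0

Total absorption A₁ = 201.8*0.04 + 201.8*0.05 + 172.8*0.19
  = 8.072 + 10.090 + 32.832 = 50.994 sq m sabins.
V = 585.104 m³. Target absorption A₂ = 0.161 × 585.104 / 0.65 = 144.926 sabins.
Absorption to add: 144.926 − 50.994 = 93.932 sabins.
Net gain per sq m: Δα = 0.86 − 0.05 = 0.81.
Area = ΔA/Δα = 93.932/0.81 = 116.0 sq m.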